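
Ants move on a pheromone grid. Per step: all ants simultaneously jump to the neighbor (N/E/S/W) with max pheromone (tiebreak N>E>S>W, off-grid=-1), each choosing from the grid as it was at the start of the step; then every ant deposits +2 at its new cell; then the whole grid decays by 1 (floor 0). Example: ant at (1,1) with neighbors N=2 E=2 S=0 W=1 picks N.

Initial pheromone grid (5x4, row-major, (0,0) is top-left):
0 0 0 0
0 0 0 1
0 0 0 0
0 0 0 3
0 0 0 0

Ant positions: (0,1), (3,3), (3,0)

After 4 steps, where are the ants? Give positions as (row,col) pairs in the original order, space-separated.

Step 1: ant0:(0,1)->E->(0,2) | ant1:(3,3)->N->(2,3) | ant2:(3,0)->N->(2,0)
  grid max=2 at (3,3)
Step 2: ant0:(0,2)->E->(0,3) | ant1:(2,3)->S->(3,3) | ant2:(2,0)->N->(1,0)
  grid max=3 at (3,3)
Step 3: ant0:(0,3)->S->(1,3) | ant1:(3,3)->N->(2,3) | ant2:(1,0)->N->(0,0)
  grid max=2 at (3,3)
Step 4: ant0:(1,3)->S->(2,3) | ant1:(2,3)->S->(3,3) | ant2:(0,0)->E->(0,1)
  grid max=3 at (3,3)

(2,3) (3,3) (0,1)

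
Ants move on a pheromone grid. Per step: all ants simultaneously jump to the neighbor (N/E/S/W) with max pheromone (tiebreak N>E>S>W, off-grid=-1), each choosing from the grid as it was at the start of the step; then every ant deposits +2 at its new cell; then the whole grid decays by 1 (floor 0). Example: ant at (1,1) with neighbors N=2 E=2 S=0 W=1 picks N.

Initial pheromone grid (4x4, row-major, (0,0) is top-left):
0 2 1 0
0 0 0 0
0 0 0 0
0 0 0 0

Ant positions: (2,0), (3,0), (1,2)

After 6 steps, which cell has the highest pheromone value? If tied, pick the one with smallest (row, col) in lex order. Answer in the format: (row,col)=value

Answer: (1,0)=6

Derivation:
Step 1: ant0:(2,0)->N->(1,0) | ant1:(3,0)->N->(2,0) | ant2:(1,2)->N->(0,2)
  grid max=2 at (0,2)
Step 2: ant0:(1,0)->S->(2,0) | ant1:(2,0)->N->(1,0) | ant2:(0,2)->W->(0,1)
  grid max=2 at (0,1)
Step 3: ant0:(2,0)->N->(1,0) | ant1:(1,0)->S->(2,0) | ant2:(0,1)->E->(0,2)
  grid max=3 at (1,0)
Step 4: ant0:(1,0)->S->(2,0) | ant1:(2,0)->N->(1,0) | ant2:(0,2)->W->(0,1)
  grid max=4 at (1,0)
Step 5: ant0:(2,0)->N->(1,0) | ant1:(1,0)->S->(2,0) | ant2:(0,1)->E->(0,2)
  grid max=5 at (1,0)
Step 6: ant0:(1,0)->S->(2,0) | ant1:(2,0)->N->(1,0) | ant2:(0,2)->W->(0,1)
  grid max=6 at (1,0)
Final grid:
  0 2 1 0
  6 0 0 0
  6 0 0 0
  0 0 0 0
Max pheromone 6 at (1,0)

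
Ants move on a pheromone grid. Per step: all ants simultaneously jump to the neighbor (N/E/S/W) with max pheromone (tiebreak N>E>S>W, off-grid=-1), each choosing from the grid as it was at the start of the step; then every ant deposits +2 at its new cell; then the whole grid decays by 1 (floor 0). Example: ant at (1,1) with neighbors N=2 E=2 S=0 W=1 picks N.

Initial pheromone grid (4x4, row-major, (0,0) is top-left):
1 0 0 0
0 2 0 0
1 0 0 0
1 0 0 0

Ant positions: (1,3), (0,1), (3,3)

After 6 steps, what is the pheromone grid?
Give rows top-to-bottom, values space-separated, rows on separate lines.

After step 1: ants at (0,3),(1,1),(2,3)
  0 0 0 1
  0 3 0 0
  0 0 0 1
  0 0 0 0
After step 2: ants at (1,3),(0,1),(1,3)
  0 1 0 0
  0 2 0 3
  0 0 0 0
  0 0 0 0
After step 3: ants at (0,3),(1,1),(0,3)
  0 0 0 3
  0 3 0 2
  0 0 0 0
  0 0 0 0
After step 4: ants at (1,3),(0,1),(1,3)
  0 1 0 2
  0 2 0 5
  0 0 0 0
  0 0 0 0
After step 5: ants at (0,3),(1,1),(0,3)
  0 0 0 5
  0 3 0 4
  0 0 0 0
  0 0 0 0
After step 6: ants at (1,3),(0,1),(1,3)
  0 1 0 4
  0 2 0 7
  0 0 0 0
  0 0 0 0

0 1 0 4
0 2 0 7
0 0 0 0
0 0 0 0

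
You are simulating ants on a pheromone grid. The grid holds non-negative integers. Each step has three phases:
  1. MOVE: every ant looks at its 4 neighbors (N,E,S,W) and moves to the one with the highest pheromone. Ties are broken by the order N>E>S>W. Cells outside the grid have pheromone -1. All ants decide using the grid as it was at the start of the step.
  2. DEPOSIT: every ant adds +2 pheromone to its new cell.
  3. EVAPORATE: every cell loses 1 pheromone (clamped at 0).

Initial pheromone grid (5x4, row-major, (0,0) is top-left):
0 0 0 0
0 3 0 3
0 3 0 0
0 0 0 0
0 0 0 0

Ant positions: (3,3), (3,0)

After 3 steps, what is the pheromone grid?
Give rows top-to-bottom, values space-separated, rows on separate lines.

After step 1: ants at (2,3),(2,0)
  0 0 0 0
  0 2 0 2
  1 2 0 1
  0 0 0 0
  0 0 0 0
After step 2: ants at (1,3),(2,1)
  0 0 0 0
  0 1 0 3
  0 3 0 0
  0 0 0 0
  0 0 0 0
After step 3: ants at (0,3),(1,1)
  0 0 0 1
  0 2 0 2
  0 2 0 0
  0 0 0 0
  0 0 0 0

0 0 0 1
0 2 0 2
0 2 0 0
0 0 0 0
0 0 0 0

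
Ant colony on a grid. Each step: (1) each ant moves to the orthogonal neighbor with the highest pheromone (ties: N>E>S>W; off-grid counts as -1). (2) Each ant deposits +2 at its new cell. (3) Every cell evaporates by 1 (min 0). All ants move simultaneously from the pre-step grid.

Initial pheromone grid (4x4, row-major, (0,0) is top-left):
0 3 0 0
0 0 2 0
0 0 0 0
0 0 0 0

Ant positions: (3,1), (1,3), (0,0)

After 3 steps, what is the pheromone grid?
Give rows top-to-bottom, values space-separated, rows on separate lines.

After step 1: ants at (2,1),(1,2),(0,1)
  0 4 0 0
  0 0 3 0
  0 1 0 0
  0 0 0 0
After step 2: ants at (1,1),(0,2),(0,2)
  0 3 3 0
  0 1 2 0
  0 0 0 0
  0 0 0 0
After step 3: ants at (0,1),(0,1),(0,1)
  0 8 2 0
  0 0 1 0
  0 0 0 0
  0 0 0 0

0 8 2 0
0 0 1 0
0 0 0 0
0 0 0 0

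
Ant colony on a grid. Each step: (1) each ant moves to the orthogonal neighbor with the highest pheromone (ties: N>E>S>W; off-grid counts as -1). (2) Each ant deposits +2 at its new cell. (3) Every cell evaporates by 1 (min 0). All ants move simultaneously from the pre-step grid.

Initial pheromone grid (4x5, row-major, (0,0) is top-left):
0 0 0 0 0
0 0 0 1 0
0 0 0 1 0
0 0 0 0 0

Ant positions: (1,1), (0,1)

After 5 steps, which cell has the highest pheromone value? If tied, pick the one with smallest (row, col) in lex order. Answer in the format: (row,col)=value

Answer: (0,1)=5

Derivation:
Step 1: ant0:(1,1)->N->(0,1) | ant1:(0,1)->E->(0,2)
  grid max=1 at (0,1)
Step 2: ant0:(0,1)->E->(0,2) | ant1:(0,2)->W->(0,1)
  grid max=2 at (0,1)
Step 3: ant0:(0,2)->W->(0,1) | ant1:(0,1)->E->(0,2)
  grid max=3 at (0,1)
Step 4: ant0:(0,1)->E->(0,2) | ant1:(0,2)->W->(0,1)
  grid max=4 at (0,1)
Step 5: ant0:(0,2)->W->(0,1) | ant1:(0,1)->E->(0,2)
  grid max=5 at (0,1)
Final grid:
  0 5 5 0 0
  0 0 0 0 0
  0 0 0 0 0
  0 0 0 0 0
Max pheromone 5 at (0,1)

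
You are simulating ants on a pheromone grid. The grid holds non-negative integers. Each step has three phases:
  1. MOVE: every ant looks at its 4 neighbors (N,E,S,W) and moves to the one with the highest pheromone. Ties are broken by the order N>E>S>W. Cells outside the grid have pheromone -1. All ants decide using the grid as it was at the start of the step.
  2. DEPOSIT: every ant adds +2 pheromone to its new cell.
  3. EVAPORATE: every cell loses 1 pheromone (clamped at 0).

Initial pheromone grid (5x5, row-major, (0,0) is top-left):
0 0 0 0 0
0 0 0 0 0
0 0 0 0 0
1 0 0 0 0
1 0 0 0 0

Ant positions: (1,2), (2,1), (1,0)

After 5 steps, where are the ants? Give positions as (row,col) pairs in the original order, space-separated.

Step 1: ant0:(1,2)->N->(0,2) | ant1:(2,1)->N->(1,1) | ant2:(1,0)->N->(0,0)
  grid max=1 at (0,0)
Step 2: ant0:(0,2)->E->(0,3) | ant1:(1,1)->N->(0,1) | ant2:(0,0)->E->(0,1)
  grid max=3 at (0,1)
Step 3: ant0:(0,3)->E->(0,4) | ant1:(0,1)->E->(0,2) | ant2:(0,1)->E->(0,2)
  grid max=3 at (0,2)
Step 4: ant0:(0,4)->S->(1,4) | ant1:(0,2)->W->(0,1) | ant2:(0,2)->W->(0,1)
  grid max=5 at (0,1)
Step 5: ant0:(1,4)->N->(0,4) | ant1:(0,1)->E->(0,2) | ant2:(0,1)->E->(0,2)
  grid max=5 at (0,2)

(0,4) (0,2) (0,2)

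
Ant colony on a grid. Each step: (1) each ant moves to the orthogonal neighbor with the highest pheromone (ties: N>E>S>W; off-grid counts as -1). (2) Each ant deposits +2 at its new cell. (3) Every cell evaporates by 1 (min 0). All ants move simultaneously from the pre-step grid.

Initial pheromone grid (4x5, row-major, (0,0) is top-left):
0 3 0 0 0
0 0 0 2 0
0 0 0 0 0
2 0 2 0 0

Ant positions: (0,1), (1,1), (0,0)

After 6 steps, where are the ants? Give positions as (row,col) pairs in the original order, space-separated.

Step 1: ant0:(0,1)->E->(0,2) | ant1:(1,1)->N->(0,1) | ant2:(0,0)->E->(0,1)
  grid max=6 at (0,1)
Step 2: ant0:(0,2)->W->(0,1) | ant1:(0,1)->E->(0,2) | ant2:(0,1)->E->(0,2)
  grid max=7 at (0,1)
Step 3: ant0:(0,1)->E->(0,2) | ant1:(0,2)->W->(0,1) | ant2:(0,2)->W->(0,1)
  grid max=10 at (0,1)
Step 4: ant0:(0,2)->W->(0,1) | ant1:(0,1)->E->(0,2) | ant2:(0,1)->E->(0,2)
  grid max=11 at (0,1)
Step 5: ant0:(0,1)->E->(0,2) | ant1:(0,2)->W->(0,1) | ant2:(0,2)->W->(0,1)
  grid max=14 at (0,1)
Step 6: ant0:(0,2)->W->(0,1) | ant1:(0,1)->E->(0,2) | ant2:(0,1)->E->(0,2)
  grid max=15 at (0,1)

(0,1) (0,2) (0,2)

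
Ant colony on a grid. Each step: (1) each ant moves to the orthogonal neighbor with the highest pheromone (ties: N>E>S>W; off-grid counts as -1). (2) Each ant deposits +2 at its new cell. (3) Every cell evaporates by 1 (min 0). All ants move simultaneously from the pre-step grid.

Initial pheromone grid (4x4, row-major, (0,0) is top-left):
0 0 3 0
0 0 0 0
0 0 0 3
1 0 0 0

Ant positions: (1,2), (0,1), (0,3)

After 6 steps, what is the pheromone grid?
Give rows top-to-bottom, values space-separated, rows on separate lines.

After step 1: ants at (0,2),(0,2),(0,2)
  0 0 8 0
  0 0 0 0
  0 0 0 2
  0 0 0 0
After step 2: ants at (0,3),(0,3),(0,3)
  0 0 7 5
  0 0 0 0
  0 0 0 1
  0 0 0 0
After step 3: ants at (0,2),(0,2),(0,2)
  0 0 12 4
  0 0 0 0
  0 0 0 0
  0 0 0 0
After step 4: ants at (0,3),(0,3),(0,3)
  0 0 11 9
  0 0 0 0
  0 0 0 0
  0 0 0 0
After step 5: ants at (0,2),(0,2),(0,2)
  0 0 16 8
  0 0 0 0
  0 0 0 0
  0 0 0 0
After step 6: ants at (0,3),(0,3),(0,3)
  0 0 15 13
  0 0 0 0
  0 0 0 0
  0 0 0 0

0 0 15 13
0 0 0 0
0 0 0 0
0 0 0 0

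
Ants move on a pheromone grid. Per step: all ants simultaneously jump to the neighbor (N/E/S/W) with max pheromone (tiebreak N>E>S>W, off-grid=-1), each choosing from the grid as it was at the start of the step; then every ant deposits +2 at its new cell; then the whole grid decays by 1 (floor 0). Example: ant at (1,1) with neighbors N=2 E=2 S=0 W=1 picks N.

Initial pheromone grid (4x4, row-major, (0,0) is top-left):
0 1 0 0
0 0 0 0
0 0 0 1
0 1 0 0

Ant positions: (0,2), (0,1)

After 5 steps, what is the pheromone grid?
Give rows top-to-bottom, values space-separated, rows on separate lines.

After step 1: ants at (0,1),(0,2)
  0 2 1 0
  0 0 0 0
  0 0 0 0
  0 0 0 0
After step 2: ants at (0,2),(0,1)
  0 3 2 0
  0 0 0 0
  0 0 0 0
  0 0 0 0
After step 3: ants at (0,1),(0,2)
  0 4 3 0
  0 0 0 0
  0 0 0 0
  0 0 0 0
After step 4: ants at (0,2),(0,1)
  0 5 4 0
  0 0 0 0
  0 0 0 0
  0 0 0 0
After step 5: ants at (0,1),(0,2)
  0 6 5 0
  0 0 0 0
  0 0 0 0
  0 0 0 0

0 6 5 0
0 0 0 0
0 0 0 0
0 0 0 0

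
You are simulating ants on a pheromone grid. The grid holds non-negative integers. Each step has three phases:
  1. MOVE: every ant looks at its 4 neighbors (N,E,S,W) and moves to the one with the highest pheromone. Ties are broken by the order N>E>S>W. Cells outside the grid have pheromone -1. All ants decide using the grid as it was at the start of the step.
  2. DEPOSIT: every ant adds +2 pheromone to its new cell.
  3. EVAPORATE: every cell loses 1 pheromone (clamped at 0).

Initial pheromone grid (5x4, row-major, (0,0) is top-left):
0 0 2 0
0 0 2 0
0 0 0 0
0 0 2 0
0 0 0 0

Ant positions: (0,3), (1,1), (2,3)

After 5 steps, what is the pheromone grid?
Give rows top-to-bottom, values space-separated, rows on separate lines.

After step 1: ants at (0,2),(1,2),(1,3)
  0 0 3 0
  0 0 3 1
  0 0 0 0
  0 0 1 0
  0 0 0 0
After step 2: ants at (1,2),(0,2),(1,2)
  0 0 4 0
  0 0 6 0
  0 0 0 0
  0 0 0 0
  0 0 0 0
After step 3: ants at (0,2),(1,2),(0,2)
  0 0 7 0
  0 0 7 0
  0 0 0 0
  0 0 0 0
  0 0 0 0
After step 4: ants at (1,2),(0,2),(1,2)
  0 0 8 0
  0 0 10 0
  0 0 0 0
  0 0 0 0
  0 0 0 0
After step 5: ants at (0,2),(1,2),(0,2)
  0 0 11 0
  0 0 11 0
  0 0 0 0
  0 0 0 0
  0 0 0 0

0 0 11 0
0 0 11 0
0 0 0 0
0 0 0 0
0 0 0 0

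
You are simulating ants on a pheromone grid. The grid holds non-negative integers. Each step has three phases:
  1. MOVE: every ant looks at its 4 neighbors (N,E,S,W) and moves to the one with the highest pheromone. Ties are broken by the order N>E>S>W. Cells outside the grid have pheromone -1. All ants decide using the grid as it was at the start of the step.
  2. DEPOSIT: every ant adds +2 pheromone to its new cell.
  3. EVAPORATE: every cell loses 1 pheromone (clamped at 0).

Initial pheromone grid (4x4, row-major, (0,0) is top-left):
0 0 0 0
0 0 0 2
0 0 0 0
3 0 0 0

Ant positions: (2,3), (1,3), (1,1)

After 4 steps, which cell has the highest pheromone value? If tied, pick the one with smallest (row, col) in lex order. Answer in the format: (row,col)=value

Step 1: ant0:(2,3)->N->(1,3) | ant1:(1,3)->N->(0,3) | ant2:(1,1)->N->(0,1)
  grid max=3 at (1,3)
Step 2: ant0:(1,3)->N->(0,3) | ant1:(0,3)->S->(1,3) | ant2:(0,1)->E->(0,2)
  grid max=4 at (1,3)
Step 3: ant0:(0,3)->S->(1,3) | ant1:(1,3)->N->(0,3) | ant2:(0,2)->E->(0,3)
  grid max=5 at (0,3)
Step 4: ant0:(1,3)->N->(0,3) | ant1:(0,3)->S->(1,3) | ant2:(0,3)->S->(1,3)
  grid max=8 at (1,3)
Final grid:
  0 0 0 6
  0 0 0 8
  0 0 0 0
  0 0 0 0
Max pheromone 8 at (1,3)

Answer: (1,3)=8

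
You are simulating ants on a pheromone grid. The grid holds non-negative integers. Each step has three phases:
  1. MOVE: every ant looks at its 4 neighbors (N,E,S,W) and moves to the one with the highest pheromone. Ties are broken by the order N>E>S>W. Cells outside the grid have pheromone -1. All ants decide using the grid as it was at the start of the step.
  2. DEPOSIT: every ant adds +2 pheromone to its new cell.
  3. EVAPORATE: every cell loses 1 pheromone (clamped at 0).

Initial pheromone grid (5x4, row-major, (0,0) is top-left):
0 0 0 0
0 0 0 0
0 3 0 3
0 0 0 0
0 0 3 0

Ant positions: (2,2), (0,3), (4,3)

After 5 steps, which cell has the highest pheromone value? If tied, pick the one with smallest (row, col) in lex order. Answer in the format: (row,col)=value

Step 1: ant0:(2,2)->E->(2,3) | ant1:(0,3)->S->(1,3) | ant2:(4,3)->W->(4,2)
  grid max=4 at (2,3)
Step 2: ant0:(2,3)->N->(1,3) | ant1:(1,3)->S->(2,3) | ant2:(4,2)->N->(3,2)
  grid max=5 at (2,3)
Step 3: ant0:(1,3)->S->(2,3) | ant1:(2,3)->N->(1,3) | ant2:(3,2)->S->(4,2)
  grid max=6 at (2,3)
Step 4: ant0:(2,3)->N->(1,3) | ant1:(1,3)->S->(2,3) | ant2:(4,2)->N->(3,2)
  grid max=7 at (2,3)
Step 5: ant0:(1,3)->S->(2,3) | ant1:(2,3)->N->(1,3) | ant2:(3,2)->S->(4,2)
  grid max=8 at (2,3)
Final grid:
  0 0 0 0
  0 0 0 5
  0 0 0 8
  0 0 0 0
  0 0 4 0
Max pheromone 8 at (2,3)

Answer: (2,3)=8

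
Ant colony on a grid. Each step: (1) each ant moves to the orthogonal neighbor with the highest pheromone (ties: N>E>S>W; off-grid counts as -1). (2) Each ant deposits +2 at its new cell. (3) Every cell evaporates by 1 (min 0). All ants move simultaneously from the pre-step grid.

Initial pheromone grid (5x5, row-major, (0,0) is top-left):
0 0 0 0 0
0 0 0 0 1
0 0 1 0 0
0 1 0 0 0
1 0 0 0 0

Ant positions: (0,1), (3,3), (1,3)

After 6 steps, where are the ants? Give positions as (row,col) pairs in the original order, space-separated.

Step 1: ant0:(0,1)->E->(0,2) | ant1:(3,3)->N->(2,3) | ant2:(1,3)->E->(1,4)
  grid max=2 at (1,4)
Step 2: ant0:(0,2)->E->(0,3) | ant1:(2,3)->N->(1,3) | ant2:(1,4)->N->(0,4)
  grid max=1 at (0,3)
Step 3: ant0:(0,3)->E->(0,4) | ant1:(1,3)->N->(0,3) | ant2:(0,4)->S->(1,4)
  grid max=2 at (0,3)
Step 4: ant0:(0,4)->S->(1,4) | ant1:(0,3)->E->(0,4) | ant2:(1,4)->N->(0,4)
  grid max=5 at (0,4)
Step 5: ant0:(1,4)->N->(0,4) | ant1:(0,4)->S->(1,4) | ant2:(0,4)->S->(1,4)
  grid max=6 at (0,4)
Step 6: ant0:(0,4)->S->(1,4) | ant1:(1,4)->N->(0,4) | ant2:(1,4)->N->(0,4)
  grid max=9 at (0,4)

(1,4) (0,4) (0,4)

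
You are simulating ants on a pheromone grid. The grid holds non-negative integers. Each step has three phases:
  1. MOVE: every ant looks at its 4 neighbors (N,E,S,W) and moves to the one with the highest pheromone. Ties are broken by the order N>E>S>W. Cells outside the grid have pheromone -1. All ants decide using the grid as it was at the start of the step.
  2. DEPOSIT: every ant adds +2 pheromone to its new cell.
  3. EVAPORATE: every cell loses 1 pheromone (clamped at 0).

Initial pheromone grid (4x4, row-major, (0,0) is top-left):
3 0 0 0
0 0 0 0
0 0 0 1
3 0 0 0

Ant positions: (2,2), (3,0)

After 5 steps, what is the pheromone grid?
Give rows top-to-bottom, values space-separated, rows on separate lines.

After step 1: ants at (2,3),(2,0)
  2 0 0 0
  0 0 0 0
  1 0 0 2
  2 0 0 0
After step 2: ants at (1,3),(3,0)
  1 0 0 0
  0 0 0 1
  0 0 0 1
  3 0 0 0
After step 3: ants at (2,3),(2,0)
  0 0 0 0
  0 0 0 0
  1 0 0 2
  2 0 0 0
After step 4: ants at (1,3),(3,0)
  0 0 0 0
  0 0 0 1
  0 0 0 1
  3 0 0 0
After step 5: ants at (2,3),(2,0)
  0 0 0 0
  0 0 0 0
  1 0 0 2
  2 0 0 0

0 0 0 0
0 0 0 0
1 0 0 2
2 0 0 0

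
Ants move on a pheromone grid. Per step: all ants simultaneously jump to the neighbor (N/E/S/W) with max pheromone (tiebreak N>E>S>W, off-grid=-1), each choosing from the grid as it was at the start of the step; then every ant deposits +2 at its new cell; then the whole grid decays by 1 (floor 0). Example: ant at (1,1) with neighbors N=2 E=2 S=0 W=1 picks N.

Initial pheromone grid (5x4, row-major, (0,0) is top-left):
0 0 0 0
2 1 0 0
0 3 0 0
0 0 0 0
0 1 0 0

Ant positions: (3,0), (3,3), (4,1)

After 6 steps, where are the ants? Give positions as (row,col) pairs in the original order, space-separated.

Step 1: ant0:(3,0)->N->(2,0) | ant1:(3,3)->N->(2,3) | ant2:(4,1)->N->(3,1)
  grid max=2 at (2,1)
Step 2: ant0:(2,0)->E->(2,1) | ant1:(2,3)->N->(1,3) | ant2:(3,1)->N->(2,1)
  grid max=5 at (2,1)
Step 3: ant0:(2,1)->N->(1,1) | ant1:(1,3)->N->(0,3) | ant2:(2,1)->N->(1,1)
  grid max=4 at (2,1)
Step 4: ant0:(1,1)->S->(2,1) | ant1:(0,3)->S->(1,3) | ant2:(1,1)->S->(2,1)
  grid max=7 at (2,1)
Step 5: ant0:(2,1)->N->(1,1) | ant1:(1,3)->N->(0,3) | ant2:(2,1)->N->(1,1)
  grid max=6 at (2,1)
Step 6: ant0:(1,1)->S->(2,1) | ant1:(0,3)->S->(1,3) | ant2:(1,1)->S->(2,1)
  grid max=9 at (2,1)

(2,1) (1,3) (2,1)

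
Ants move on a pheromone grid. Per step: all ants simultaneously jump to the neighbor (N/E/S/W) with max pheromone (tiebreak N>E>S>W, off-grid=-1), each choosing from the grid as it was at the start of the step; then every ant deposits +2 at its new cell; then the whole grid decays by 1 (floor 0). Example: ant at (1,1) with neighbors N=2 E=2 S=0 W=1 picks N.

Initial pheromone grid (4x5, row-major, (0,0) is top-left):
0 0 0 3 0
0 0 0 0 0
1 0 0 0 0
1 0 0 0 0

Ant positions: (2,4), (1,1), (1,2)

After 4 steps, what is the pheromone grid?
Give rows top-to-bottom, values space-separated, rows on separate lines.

After step 1: ants at (1,4),(0,1),(0,2)
  0 1 1 2 0
  0 0 0 0 1
  0 0 0 0 0
  0 0 0 0 0
After step 2: ants at (0,4),(0,2),(0,3)
  0 0 2 3 1
  0 0 0 0 0
  0 0 0 0 0
  0 0 0 0 0
After step 3: ants at (0,3),(0,3),(0,2)
  0 0 3 6 0
  0 0 0 0 0
  0 0 0 0 0
  0 0 0 0 0
After step 4: ants at (0,2),(0,2),(0,3)
  0 0 6 7 0
  0 0 0 0 0
  0 0 0 0 0
  0 0 0 0 0

0 0 6 7 0
0 0 0 0 0
0 0 0 0 0
0 0 0 0 0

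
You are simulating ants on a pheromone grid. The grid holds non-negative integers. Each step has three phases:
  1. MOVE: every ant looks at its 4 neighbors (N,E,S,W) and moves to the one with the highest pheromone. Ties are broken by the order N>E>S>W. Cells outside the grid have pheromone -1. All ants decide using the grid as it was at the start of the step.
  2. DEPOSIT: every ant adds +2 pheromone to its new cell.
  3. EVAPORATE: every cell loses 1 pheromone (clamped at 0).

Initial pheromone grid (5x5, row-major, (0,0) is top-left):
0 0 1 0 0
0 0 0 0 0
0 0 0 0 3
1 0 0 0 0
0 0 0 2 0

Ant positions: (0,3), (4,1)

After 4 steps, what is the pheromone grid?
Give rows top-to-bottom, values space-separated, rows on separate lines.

After step 1: ants at (0,2),(3,1)
  0 0 2 0 0
  0 0 0 0 0
  0 0 0 0 2
  0 1 0 0 0
  0 0 0 1 0
After step 2: ants at (0,3),(2,1)
  0 0 1 1 0
  0 0 0 0 0
  0 1 0 0 1
  0 0 0 0 0
  0 0 0 0 0
After step 3: ants at (0,2),(1,1)
  0 0 2 0 0
  0 1 0 0 0
  0 0 0 0 0
  0 0 0 0 0
  0 0 0 0 0
After step 4: ants at (0,3),(0,1)
  0 1 1 1 0
  0 0 0 0 0
  0 0 0 0 0
  0 0 0 0 0
  0 0 0 0 0

0 1 1 1 0
0 0 0 0 0
0 0 0 0 0
0 0 0 0 0
0 0 0 0 0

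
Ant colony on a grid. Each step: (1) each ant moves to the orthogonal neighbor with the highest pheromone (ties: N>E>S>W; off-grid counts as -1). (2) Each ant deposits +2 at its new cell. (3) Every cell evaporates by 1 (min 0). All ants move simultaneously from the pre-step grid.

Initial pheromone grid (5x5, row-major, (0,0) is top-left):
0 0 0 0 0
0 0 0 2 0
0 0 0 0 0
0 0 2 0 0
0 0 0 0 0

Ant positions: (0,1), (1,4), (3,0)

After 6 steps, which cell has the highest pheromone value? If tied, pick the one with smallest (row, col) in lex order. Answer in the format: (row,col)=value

Answer: (0,3)=9

Derivation:
Step 1: ant0:(0,1)->E->(0,2) | ant1:(1,4)->W->(1,3) | ant2:(3,0)->N->(2,0)
  grid max=3 at (1,3)
Step 2: ant0:(0,2)->E->(0,3) | ant1:(1,3)->N->(0,3) | ant2:(2,0)->N->(1,0)
  grid max=3 at (0,3)
Step 3: ant0:(0,3)->S->(1,3) | ant1:(0,3)->S->(1,3) | ant2:(1,0)->N->(0,0)
  grid max=5 at (1,3)
Step 4: ant0:(1,3)->N->(0,3) | ant1:(1,3)->N->(0,3) | ant2:(0,0)->E->(0,1)
  grid max=5 at (0,3)
Step 5: ant0:(0,3)->S->(1,3) | ant1:(0,3)->S->(1,3) | ant2:(0,1)->E->(0,2)
  grid max=7 at (1,3)
Step 6: ant0:(1,3)->N->(0,3) | ant1:(1,3)->N->(0,3) | ant2:(0,2)->E->(0,3)
  grid max=9 at (0,3)
Final grid:
  0 0 0 9 0
  0 0 0 6 0
  0 0 0 0 0
  0 0 0 0 0
  0 0 0 0 0
Max pheromone 9 at (0,3)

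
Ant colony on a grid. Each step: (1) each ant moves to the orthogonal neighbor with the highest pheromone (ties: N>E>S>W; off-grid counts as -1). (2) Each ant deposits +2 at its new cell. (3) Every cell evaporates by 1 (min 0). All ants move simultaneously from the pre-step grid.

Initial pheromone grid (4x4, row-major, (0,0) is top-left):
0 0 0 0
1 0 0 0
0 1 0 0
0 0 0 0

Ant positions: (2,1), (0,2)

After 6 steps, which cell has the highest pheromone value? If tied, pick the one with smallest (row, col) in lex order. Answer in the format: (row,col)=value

Answer: (0,2)=4

Derivation:
Step 1: ant0:(2,1)->N->(1,1) | ant1:(0,2)->E->(0,3)
  grid max=1 at (0,3)
Step 2: ant0:(1,1)->N->(0,1) | ant1:(0,3)->S->(1,3)
  grid max=1 at (0,1)
Step 3: ant0:(0,1)->E->(0,2) | ant1:(1,3)->N->(0,3)
  grid max=1 at (0,2)
Step 4: ant0:(0,2)->E->(0,3) | ant1:(0,3)->W->(0,2)
  grid max=2 at (0,2)
Step 5: ant0:(0,3)->W->(0,2) | ant1:(0,2)->E->(0,3)
  grid max=3 at (0,2)
Step 6: ant0:(0,2)->E->(0,3) | ant1:(0,3)->W->(0,2)
  grid max=4 at (0,2)
Final grid:
  0 0 4 4
  0 0 0 0
  0 0 0 0
  0 0 0 0
Max pheromone 4 at (0,2)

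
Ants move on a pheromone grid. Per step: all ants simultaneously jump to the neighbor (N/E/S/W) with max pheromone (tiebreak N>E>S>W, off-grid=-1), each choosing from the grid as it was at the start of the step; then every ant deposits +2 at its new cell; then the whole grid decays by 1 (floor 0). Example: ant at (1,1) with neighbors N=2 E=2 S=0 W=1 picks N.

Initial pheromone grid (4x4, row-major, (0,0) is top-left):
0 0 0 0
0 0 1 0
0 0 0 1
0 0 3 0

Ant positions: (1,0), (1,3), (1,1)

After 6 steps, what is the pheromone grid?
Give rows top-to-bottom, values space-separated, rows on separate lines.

After step 1: ants at (0,0),(2,3),(1,2)
  1 0 0 0
  0 0 2 0
  0 0 0 2
  0 0 2 0
After step 2: ants at (0,1),(1,3),(0,2)
  0 1 1 0
  0 0 1 1
  0 0 0 1
  0 0 1 0
After step 3: ants at (0,2),(2,3),(1,2)
  0 0 2 0
  0 0 2 0
  0 0 0 2
  0 0 0 0
After step 4: ants at (1,2),(1,3),(0,2)
  0 0 3 0
  0 0 3 1
  0 0 0 1
  0 0 0 0
After step 5: ants at (0,2),(1,2),(1,2)
  0 0 4 0
  0 0 6 0
  0 0 0 0
  0 0 0 0
After step 6: ants at (1,2),(0,2),(0,2)
  0 0 7 0
  0 0 7 0
  0 0 0 0
  0 0 0 0

0 0 7 0
0 0 7 0
0 0 0 0
0 0 0 0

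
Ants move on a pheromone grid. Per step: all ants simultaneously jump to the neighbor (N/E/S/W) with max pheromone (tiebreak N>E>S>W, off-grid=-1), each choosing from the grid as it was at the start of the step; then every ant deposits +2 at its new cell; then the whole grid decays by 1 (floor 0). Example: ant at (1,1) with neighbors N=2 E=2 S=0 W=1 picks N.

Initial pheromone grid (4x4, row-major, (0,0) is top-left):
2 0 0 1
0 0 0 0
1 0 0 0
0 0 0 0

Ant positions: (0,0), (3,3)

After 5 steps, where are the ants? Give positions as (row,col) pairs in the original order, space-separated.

Step 1: ant0:(0,0)->E->(0,1) | ant1:(3,3)->N->(2,3)
  grid max=1 at (0,0)
Step 2: ant0:(0,1)->W->(0,0) | ant1:(2,3)->N->(1,3)
  grid max=2 at (0,0)
Step 3: ant0:(0,0)->E->(0,1) | ant1:(1,3)->N->(0,3)
  grid max=1 at (0,0)
Step 4: ant0:(0,1)->W->(0,0) | ant1:(0,3)->S->(1,3)
  grid max=2 at (0,0)
Step 5: ant0:(0,0)->E->(0,1) | ant1:(1,3)->N->(0,3)
  grid max=1 at (0,0)

(0,1) (0,3)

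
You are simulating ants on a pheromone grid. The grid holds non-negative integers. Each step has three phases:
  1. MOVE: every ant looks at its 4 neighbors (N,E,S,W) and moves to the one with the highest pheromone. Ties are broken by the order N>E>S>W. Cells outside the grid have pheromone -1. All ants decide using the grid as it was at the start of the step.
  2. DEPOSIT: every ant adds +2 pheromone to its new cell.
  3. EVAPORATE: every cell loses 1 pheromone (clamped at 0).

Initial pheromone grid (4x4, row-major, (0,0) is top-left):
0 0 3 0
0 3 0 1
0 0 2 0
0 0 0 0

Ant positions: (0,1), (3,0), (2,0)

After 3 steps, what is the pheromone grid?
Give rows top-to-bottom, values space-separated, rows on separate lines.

After step 1: ants at (0,2),(2,0),(1,0)
  0 0 4 0
  1 2 0 0
  1 0 1 0
  0 0 0 0
After step 2: ants at (0,3),(1,0),(1,1)
  0 0 3 1
  2 3 0 0
  0 0 0 0
  0 0 0 0
After step 3: ants at (0,2),(1,1),(1,0)
  0 0 4 0
  3 4 0 0
  0 0 0 0
  0 0 0 0

0 0 4 0
3 4 0 0
0 0 0 0
0 0 0 0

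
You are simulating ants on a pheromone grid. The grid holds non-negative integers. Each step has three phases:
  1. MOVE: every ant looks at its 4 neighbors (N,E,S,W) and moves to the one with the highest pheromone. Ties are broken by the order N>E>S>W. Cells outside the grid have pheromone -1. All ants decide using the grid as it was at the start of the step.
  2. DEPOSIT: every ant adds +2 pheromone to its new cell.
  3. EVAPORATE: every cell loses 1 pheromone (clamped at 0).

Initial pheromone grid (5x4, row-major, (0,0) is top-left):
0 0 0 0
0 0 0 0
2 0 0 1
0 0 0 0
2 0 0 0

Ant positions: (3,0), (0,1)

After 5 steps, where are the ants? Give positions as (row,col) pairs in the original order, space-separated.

Step 1: ant0:(3,0)->N->(2,0) | ant1:(0,1)->E->(0,2)
  grid max=3 at (2,0)
Step 2: ant0:(2,0)->N->(1,0) | ant1:(0,2)->E->(0,3)
  grid max=2 at (2,0)
Step 3: ant0:(1,0)->S->(2,0) | ant1:(0,3)->S->(1,3)
  grid max=3 at (2,0)
Step 4: ant0:(2,0)->N->(1,0) | ant1:(1,3)->N->(0,3)
  grid max=2 at (2,0)
Step 5: ant0:(1,0)->S->(2,0) | ant1:(0,3)->S->(1,3)
  grid max=3 at (2,0)

(2,0) (1,3)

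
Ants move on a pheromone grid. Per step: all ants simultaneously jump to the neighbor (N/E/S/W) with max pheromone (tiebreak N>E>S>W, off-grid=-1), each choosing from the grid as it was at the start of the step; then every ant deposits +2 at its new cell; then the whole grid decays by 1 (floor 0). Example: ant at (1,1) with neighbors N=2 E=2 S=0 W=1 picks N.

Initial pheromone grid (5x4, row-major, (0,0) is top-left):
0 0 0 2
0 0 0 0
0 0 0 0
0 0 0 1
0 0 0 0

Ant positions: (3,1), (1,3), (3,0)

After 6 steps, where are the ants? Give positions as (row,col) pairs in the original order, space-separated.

Step 1: ant0:(3,1)->N->(2,1) | ant1:(1,3)->N->(0,3) | ant2:(3,0)->N->(2,0)
  grid max=3 at (0,3)
Step 2: ant0:(2,1)->W->(2,0) | ant1:(0,3)->S->(1,3) | ant2:(2,0)->E->(2,1)
  grid max=2 at (0,3)
Step 3: ant0:(2,0)->E->(2,1) | ant1:(1,3)->N->(0,3) | ant2:(2,1)->W->(2,0)
  grid max=3 at (0,3)
Step 4: ant0:(2,1)->W->(2,0) | ant1:(0,3)->S->(1,3) | ant2:(2,0)->E->(2,1)
  grid max=4 at (2,0)
Step 5: ant0:(2,0)->E->(2,1) | ant1:(1,3)->N->(0,3) | ant2:(2,1)->W->(2,0)
  grid max=5 at (2,0)
Step 6: ant0:(2,1)->W->(2,0) | ant1:(0,3)->S->(1,3) | ant2:(2,0)->E->(2,1)
  grid max=6 at (2,0)

(2,0) (1,3) (2,1)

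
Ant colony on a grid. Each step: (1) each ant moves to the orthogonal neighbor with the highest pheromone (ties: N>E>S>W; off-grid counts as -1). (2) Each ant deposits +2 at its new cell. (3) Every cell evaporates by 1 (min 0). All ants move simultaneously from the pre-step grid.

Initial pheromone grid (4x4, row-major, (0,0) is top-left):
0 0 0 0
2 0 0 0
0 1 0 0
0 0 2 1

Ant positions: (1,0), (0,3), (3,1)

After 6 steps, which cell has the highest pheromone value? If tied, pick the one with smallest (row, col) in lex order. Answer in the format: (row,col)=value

Answer: (1,0)=2

Derivation:
Step 1: ant0:(1,0)->N->(0,0) | ant1:(0,3)->S->(1,3) | ant2:(3,1)->E->(3,2)
  grid max=3 at (3,2)
Step 2: ant0:(0,0)->S->(1,0) | ant1:(1,3)->N->(0,3) | ant2:(3,2)->N->(2,2)
  grid max=2 at (1,0)
Step 3: ant0:(1,0)->N->(0,0) | ant1:(0,3)->S->(1,3) | ant2:(2,2)->S->(3,2)
  grid max=3 at (3,2)
Step 4: ant0:(0,0)->S->(1,0) | ant1:(1,3)->N->(0,3) | ant2:(3,2)->N->(2,2)
  grid max=2 at (1,0)
Step 5: ant0:(1,0)->N->(0,0) | ant1:(0,3)->S->(1,3) | ant2:(2,2)->S->(3,2)
  grid max=3 at (3,2)
Step 6: ant0:(0,0)->S->(1,0) | ant1:(1,3)->N->(0,3) | ant2:(3,2)->N->(2,2)
  grid max=2 at (1,0)
Final grid:
  0 0 0 1
  2 0 0 0
  0 0 1 0
  0 0 2 0
Max pheromone 2 at (1,0)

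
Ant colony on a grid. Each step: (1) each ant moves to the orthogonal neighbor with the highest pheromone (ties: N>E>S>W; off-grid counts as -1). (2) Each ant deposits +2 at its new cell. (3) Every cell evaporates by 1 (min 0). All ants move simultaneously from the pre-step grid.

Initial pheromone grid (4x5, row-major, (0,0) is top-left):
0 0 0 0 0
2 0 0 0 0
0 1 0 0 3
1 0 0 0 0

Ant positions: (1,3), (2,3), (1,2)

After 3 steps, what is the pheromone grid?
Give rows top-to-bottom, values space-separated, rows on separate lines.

After step 1: ants at (0,3),(2,4),(0,2)
  0 0 1 1 0
  1 0 0 0 0
  0 0 0 0 4
  0 0 0 0 0
After step 2: ants at (0,2),(1,4),(0,3)
  0 0 2 2 0
  0 0 0 0 1
  0 0 0 0 3
  0 0 0 0 0
After step 3: ants at (0,3),(2,4),(0,2)
  0 0 3 3 0
  0 0 0 0 0
  0 0 0 0 4
  0 0 0 0 0

0 0 3 3 0
0 0 0 0 0
0 0 0 0 4
0 0 0 0 0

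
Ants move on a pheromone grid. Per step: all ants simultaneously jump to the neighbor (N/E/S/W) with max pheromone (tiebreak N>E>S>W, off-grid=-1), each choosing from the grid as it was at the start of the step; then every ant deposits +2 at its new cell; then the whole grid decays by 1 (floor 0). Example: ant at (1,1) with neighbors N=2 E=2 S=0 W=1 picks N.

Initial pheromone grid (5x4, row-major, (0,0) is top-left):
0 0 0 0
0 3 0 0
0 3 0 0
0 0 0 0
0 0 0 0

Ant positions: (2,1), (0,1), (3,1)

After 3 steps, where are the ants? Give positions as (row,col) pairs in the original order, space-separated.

Step 1: ant0:(2,1)->N->(1,1) | ant1:(0,1)->S->(1,1) | ant2:(3,1)->N->(2,1)
  grid max=6 at (1,1)
Step 2: ant0:(1,1)->S->(2,1) | ant1:(1,1)->S->(2,1) | ant2:(2,1)->N->(1,1)
  grid max=7 at (1,1)
Step 3: ant0:(2,1)->N->(1,1) | ant1:(2,1)->N->(1,1) | ant2:(1,1)->S->(2,1)
  grid max=10 at (1,1)

(1,1) (1,1) (2,1)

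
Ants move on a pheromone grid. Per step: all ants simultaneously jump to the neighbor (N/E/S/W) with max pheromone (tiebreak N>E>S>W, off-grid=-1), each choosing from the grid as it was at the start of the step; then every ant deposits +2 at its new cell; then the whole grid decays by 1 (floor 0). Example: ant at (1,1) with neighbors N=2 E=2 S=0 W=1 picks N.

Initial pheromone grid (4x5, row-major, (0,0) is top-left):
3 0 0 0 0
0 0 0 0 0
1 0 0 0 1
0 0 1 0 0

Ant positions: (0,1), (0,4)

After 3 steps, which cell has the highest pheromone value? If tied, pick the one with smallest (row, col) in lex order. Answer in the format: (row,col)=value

Step 1: ant0:(0,1)->W->(0,0) | ant1:(0,4)->S->(1,4)
  grid max=4 at (0,0)
Step 2: ant0:(0,0)->E->(0,1) | ant1:(1,4)->N->(0,4)
  grid max=3 at (0,0)
Step 3: ant0:(0,1)->W->(0,0) | ant1:(0,4)->S->(1,4)
  grid max=4 at (0,0)
Final grid:
  4 0 0 0 0
  0 0 0 0 1
  0 0 0 0 0
  0 0 0 0 0
Max pheromone 4 at (0,0)

Answer: (0,0)=4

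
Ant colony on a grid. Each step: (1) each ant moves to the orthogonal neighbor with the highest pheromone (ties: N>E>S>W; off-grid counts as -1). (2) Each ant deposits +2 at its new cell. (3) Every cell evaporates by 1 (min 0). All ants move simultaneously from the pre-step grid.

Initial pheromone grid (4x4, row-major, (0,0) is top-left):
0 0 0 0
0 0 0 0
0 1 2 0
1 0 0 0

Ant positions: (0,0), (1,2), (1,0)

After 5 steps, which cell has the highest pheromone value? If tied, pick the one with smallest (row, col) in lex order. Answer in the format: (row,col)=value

Answer: (0,0)=5

Derivation:
Step 1: ant0:(0,0)->E->(0,1) | ant1:(1,2)->S->(2,2) | ant2:(1,0)->N->(0,0)
  grid max=3 at (2,2)
Step 2: ant0:(0,1)->W->(0,0) | ant1:(2,2)->N->(1,2) | ant2:(0,0)->E->(0,1)
  grid max=2 at (0,0)
Step 3: ant0:(0,0)->E->(0,1) | ant1:(1,2)->S->(2,2) | ant2:(0,1)->W->(0,0)
  grid max=3 at (0,0)
Step 4: ant0:(0,1)->W->(0,0) | ant1:(2,2)->N->(1,2) | ant2:(0,0)->E->(0,1)
  grid max=4 at (0,0)
Step 5: ant0:(0,0)->E->(0,1) | ant1:(1,2)->S->(2,2) | ant2:(0,1)->W->(0,0)
  grid max=5 at (0,0)
Final grid:
  5 5 0 0
  0 0 0 0
  0 0 3 0
  0 0 0 0
Max pheromone 5 at (0,0)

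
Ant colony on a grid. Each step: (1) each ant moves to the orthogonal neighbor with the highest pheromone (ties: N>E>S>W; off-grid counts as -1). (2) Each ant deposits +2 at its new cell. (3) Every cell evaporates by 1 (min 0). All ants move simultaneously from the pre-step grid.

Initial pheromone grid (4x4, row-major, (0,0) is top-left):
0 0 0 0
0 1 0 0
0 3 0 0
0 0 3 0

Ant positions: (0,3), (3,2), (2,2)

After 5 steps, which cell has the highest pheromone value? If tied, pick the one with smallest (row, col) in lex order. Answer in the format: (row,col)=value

Answer: (3,2)=8

Derivation:
Step 1: ant0:(0,3)->S->(1,3) | ant1:(3,2)->N->(2,2) | ant2:(2,2)->S->(3,2)
  grid max=4 at (3,2)
Step 2: ant0:(1,3)->N->(0,3) | ant1:(2,2)->S->(3,2) | ant2:(3,2)->N->(2,2)
  grid max=5 at (3,2)
Step 3: ant0:(0,3)->S->(1,3) | ant1:(3,2)->N->(2,2) | ant2:(2,2)->S->(3,2)
  grid max=6 at (3,2)
Step 4: ant0:(1,3)->N->(0,3) | ant1:(2,2)->S->(3,2) | ant2:(3,2)->N->(2,2)
  grid max=7 at (3,2)
Step 5: ant0:(0,3)->S->(1,3) | ant1:(3,2)->N->(2,2) | ant2:(2,2)->S->(3,2)
  grid max=8 at (3,2)
Final grid:
  0 0 0 0
  0 0 0 1
  0 0 5 0
  0 0 8 0
Max pheromone 8 at (3,2)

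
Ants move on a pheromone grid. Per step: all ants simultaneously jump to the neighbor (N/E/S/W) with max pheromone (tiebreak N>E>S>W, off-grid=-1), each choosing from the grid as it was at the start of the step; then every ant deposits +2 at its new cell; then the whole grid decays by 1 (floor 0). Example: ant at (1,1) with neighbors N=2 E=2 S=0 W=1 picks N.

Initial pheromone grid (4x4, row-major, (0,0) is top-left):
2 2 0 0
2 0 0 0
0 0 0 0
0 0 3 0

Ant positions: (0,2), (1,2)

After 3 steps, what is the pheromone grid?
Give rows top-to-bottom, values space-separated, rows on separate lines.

After step 1: ants at (0,1),(0,2)
  1 3 1 0
  1 0 0 0
  0 0 0 0
  0 0 2 0
After step 2: ants at (0,2),(0,1)
  0 4 2 0
  0 0 0 0
  0 0 0 0
  0 0 1 0
After step 3: ants at (0,1),(0,2)
  0 5 3 0
  0 0 0 0
  0 0 0 0
  0 0 0 0

0 5 3 0
0 0 0 0
0 0 0 0
0 0 0 0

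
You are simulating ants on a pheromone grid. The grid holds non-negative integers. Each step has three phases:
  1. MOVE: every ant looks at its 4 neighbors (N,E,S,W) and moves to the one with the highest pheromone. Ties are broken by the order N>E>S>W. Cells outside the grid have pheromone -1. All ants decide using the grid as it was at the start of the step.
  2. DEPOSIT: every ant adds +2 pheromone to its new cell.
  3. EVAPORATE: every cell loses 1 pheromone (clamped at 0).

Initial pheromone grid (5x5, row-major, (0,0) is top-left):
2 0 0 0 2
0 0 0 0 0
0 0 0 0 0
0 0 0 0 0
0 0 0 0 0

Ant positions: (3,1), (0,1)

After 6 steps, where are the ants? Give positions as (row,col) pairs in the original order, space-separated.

Step 1: ant0:(3,1)->N->(2,1) | ant1:(0,1)->W->(0,0)
  grid max=3 at (0,0)
Step 2: ant0:(2,1)->N->(1,1) | ant1:(0,0)->E->(0,1)
  grid max=2 at (0,0)
Step 3: ant0:(1,1)->N->(0,1) | ant1:(0,1)->W->(0,0)
  grid max=3 at (0,0)
Step 4: ant0:(0,1)->W->(0,0) | ant1:(0,0)->E->(0,1)
  grid max=4 at (0,0)
Step 5: ant0:(0,0)->E->(0,1) | ant1:(0,1)->W->(0,0)
  grid max=5 at (0,0)
Step 6: ant0:(0,1)->W->(0,0) | ant1:(0,0)->E->(0,1)
  grid max=6 at (0,0)

(0,0) (0,1)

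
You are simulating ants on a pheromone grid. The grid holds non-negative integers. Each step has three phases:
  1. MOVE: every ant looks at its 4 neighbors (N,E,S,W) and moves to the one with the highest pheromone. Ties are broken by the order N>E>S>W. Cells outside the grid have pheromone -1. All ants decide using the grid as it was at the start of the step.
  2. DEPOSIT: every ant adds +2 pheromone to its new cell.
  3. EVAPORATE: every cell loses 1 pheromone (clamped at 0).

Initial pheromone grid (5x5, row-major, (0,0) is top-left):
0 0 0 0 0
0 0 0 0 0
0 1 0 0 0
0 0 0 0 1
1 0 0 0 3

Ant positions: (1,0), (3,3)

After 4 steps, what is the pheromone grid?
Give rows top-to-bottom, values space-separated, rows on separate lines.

After step 1: ants at (0,0),(3,4)
  1 0 0 0 0
  0 0 0 0 0
  0 0 0 0 0
  0 0 0 0 2
  0 0 0 0 2
After step 2: ants at (0,1),(4,4)
  0 1 0 0 0
  0 0 0 0 0
  0 0 0 0 0
  0 0 0 0 1
  0 0 0 0 3
After step 3: ants at (0,2),(3,4)
  0 0 1 0 0
  0 0 0 0 0
  0 0 0 0 0
  0 0 0 0 2
  0 0 0 0 2
After step 4: ants at (0,3),(4,4)
  0 0 0 1 0
  0 0 0 0 0
  0 0 0 0 0
  0 0 0 0 1
  0 0 0 0 3

0 0 0 1 0
0 0 0 0 0
0 0 0 0 0
0 0 0 0 1
0 0 0 0 3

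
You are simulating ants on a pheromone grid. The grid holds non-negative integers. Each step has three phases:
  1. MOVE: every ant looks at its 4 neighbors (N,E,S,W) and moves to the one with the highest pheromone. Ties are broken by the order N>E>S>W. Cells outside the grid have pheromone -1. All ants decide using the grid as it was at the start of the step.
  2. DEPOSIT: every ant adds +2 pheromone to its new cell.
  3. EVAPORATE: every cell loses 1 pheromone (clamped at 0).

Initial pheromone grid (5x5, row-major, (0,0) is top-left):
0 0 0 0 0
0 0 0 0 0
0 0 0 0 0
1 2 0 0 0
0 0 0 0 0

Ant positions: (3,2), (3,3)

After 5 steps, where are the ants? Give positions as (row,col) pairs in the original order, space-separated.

Step 1: ant0:(3,2)->W->(3,1) | ant1:(3,3)->N->(2,3)
  grid max=3 at (3,1)
Step 2: ant0:(3,1)->N->(2,1) | ant1:(2,3)->N->(1,3)
  grid max=2 at (3,1)
Step 3: ant0:(2,1)->S->(3,1) | ant1:(1,3)->N->(0,3)
  grid max=3 at (3,1)
Step 4: ant0:(3,1)->N->(2,1) | ant1:(0,3)->E->(0,4)
  grid max=2 at (3,1)
Step 5: ant0:(2,1)->S->(3,1) | ant1:(0,4)->S->(1,4)
  grid max=3 at (3,1)

(3,1) (1,4)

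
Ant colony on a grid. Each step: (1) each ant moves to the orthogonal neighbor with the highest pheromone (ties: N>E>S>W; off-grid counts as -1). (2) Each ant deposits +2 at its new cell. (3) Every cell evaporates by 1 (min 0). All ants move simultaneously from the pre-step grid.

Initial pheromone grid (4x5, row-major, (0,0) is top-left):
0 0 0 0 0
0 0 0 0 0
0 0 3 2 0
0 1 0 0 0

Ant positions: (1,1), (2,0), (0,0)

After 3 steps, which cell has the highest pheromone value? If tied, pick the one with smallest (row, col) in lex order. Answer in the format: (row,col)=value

Answer: (0,1)=7

Derivation:
Step 1: ant0:(1,1)->N->(0,1) | ant1:(2,0)->N->(1,0) | ant2:(0,0)->E->(0,1)
  grid max=3 at (0,1)
Step 2: ant0:(0,1)->E->(0,2) | ant1:(1,0)->N->(0,0) | ant2:(0,1)->E->(0,2)
  grid max=3 at (0,2)
Step 3: ant0:(0,2)->W->(0,1) | ant1:(0,0)->E->(0,1) | ant2:(0,2)->W->(0,1)
  grid max=7 at (0,1)
Final grid:
  0 7 2 0 0
  0 0 0 0 0
  0 0 0 0 0
  0 0 0 0 0
Max pheromone 7 at (0,1)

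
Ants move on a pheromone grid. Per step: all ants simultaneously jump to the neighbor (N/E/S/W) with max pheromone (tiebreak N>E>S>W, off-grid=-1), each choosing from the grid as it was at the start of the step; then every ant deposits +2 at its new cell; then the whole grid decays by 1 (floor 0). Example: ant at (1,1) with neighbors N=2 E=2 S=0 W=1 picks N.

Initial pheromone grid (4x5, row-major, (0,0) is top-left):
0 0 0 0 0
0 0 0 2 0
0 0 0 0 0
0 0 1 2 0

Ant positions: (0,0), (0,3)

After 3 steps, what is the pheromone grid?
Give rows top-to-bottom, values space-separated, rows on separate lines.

After step 1: ants at (0,1),(1,3)
  0 1 0 0 0
  0 0 0 3 0
  0 0 0 0 0
  0 0 0 1 0
After step 2: ants at (0,2),(0,3)
  0 0 1 1 0
  0 0 0 2 0
  0 0 0 0 0
  0 0 0 0 0
After step 3: ants at (0,3),(1,3)
  0 0 0 2 0
  0 0 0 3 0
  0 0 0 0 0
  0 0 0 0 0

0 0 0 2 0
0 0 0 3 0
0 0 0 0 0
0 0 0 0 0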